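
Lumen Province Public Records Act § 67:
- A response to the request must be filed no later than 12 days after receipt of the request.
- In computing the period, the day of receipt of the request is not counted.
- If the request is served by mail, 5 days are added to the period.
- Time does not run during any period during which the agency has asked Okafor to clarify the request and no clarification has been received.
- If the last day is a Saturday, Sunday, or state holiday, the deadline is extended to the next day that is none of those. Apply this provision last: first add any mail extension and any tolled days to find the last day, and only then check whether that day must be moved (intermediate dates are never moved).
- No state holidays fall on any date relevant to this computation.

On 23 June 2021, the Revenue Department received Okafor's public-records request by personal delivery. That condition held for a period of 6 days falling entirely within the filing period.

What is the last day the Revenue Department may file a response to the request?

12 days after 23 June 2021 is July 5, 2021.
Service was not by mail, so no mail extension applies.
Tolling adds 6 days: July 5, 2021 + 6 days = July 11, 2021.
July 11, 2021 is Sunday. The next qualifying day is July 12, 2021.

July 12, 2021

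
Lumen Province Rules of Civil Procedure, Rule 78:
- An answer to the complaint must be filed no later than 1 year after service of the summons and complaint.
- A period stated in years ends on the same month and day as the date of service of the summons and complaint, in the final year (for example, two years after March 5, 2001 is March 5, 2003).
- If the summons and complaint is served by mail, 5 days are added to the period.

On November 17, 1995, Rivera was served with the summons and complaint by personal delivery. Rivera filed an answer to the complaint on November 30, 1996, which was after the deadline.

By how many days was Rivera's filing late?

13 days

1 year after November 17, 1995 is November 17, 1996.
Service was not by mail, so no mail extension applies.
The deadline is November 17, 1996; from November 17, 1996 to November 30, 1996 is 13 days.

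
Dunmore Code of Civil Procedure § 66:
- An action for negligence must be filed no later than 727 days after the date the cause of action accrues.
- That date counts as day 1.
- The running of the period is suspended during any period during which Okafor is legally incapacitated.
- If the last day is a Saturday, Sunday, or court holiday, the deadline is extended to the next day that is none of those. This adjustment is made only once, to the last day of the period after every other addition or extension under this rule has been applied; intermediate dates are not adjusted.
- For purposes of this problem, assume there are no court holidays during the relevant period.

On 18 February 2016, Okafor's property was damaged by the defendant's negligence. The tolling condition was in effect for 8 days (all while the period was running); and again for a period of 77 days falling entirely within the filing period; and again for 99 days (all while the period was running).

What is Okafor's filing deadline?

August 16, 2018

Counting 18 February 2016 as day 1, day 727 is February 13, 2018.
Tolling adds 8 days: February 13, 2018 + 8 days = February 21, 2018.
Tolling adds 77 days: February 21, 2018 + 77 days = May 9, 2018.
Tolling adds 99 days: May 9, 2018 + 99 days = August 16, 2018.
August 16, 2018 is a Thursday and not a court holiday, so no extension applies.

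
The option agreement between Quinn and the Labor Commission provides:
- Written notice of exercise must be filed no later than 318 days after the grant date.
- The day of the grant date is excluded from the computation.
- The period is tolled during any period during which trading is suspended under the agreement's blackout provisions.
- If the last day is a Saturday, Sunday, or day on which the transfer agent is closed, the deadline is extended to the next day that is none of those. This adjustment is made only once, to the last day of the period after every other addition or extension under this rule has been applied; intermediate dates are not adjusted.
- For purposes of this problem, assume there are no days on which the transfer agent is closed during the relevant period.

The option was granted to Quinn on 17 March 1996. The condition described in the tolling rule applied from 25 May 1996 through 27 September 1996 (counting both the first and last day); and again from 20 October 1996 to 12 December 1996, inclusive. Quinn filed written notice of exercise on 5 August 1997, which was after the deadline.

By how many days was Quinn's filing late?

8 days

318 days after 17 March 1996 is January 29, 1997.
From May 25, 1996 through September 27, 1996 inclusive is 126 days; tolling adds 126 days: January 29, 1997 + 126 days = June 4, 1997.
From October 20, 1996 through December 12, 1996 inclusive is 54 days; tolling adds 54 days: June 4, 1997 + 54 days = July 28, 1997.
July 28, 1997 is a Monday and not a day on which the transfer agent is closed, so no extension applies.
The deadline is July 28, 1997; from July 28, 1997 to August 5, 1997 is 8 days.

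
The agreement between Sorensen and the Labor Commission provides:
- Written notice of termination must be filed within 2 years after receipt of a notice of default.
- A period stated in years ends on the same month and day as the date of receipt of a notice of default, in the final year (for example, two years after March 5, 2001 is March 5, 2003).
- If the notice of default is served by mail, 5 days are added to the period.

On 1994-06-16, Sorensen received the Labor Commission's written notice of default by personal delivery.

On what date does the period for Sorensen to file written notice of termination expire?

June 16, 1996

2 years after 1994-06-16 is June 16, 1996.
Service was not by mail, so no mail extension applies.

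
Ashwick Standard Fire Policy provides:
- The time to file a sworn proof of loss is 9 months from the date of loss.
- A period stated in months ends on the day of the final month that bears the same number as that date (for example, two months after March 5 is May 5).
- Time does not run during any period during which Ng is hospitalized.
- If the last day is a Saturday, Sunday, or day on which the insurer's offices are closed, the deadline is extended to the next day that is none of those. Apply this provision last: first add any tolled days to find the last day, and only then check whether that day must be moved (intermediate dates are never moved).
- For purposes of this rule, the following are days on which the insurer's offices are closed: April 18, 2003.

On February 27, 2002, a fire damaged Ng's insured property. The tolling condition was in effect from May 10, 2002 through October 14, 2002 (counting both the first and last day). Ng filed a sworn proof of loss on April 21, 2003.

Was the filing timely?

Yes

9 months after February 27, 2002 is November 27, 2002.
From May 10, 2002 through October 14, 2002 inclusive is 158 days; tolling adds 158 days: November 27, 2002 + 158 days = May 4, 2003.
May 4, 2003 is Sunday. The next qualifying day is May 5, 2003.
The deadline is May 5, 2003; the filing on April 21, 2003 is on or before that date.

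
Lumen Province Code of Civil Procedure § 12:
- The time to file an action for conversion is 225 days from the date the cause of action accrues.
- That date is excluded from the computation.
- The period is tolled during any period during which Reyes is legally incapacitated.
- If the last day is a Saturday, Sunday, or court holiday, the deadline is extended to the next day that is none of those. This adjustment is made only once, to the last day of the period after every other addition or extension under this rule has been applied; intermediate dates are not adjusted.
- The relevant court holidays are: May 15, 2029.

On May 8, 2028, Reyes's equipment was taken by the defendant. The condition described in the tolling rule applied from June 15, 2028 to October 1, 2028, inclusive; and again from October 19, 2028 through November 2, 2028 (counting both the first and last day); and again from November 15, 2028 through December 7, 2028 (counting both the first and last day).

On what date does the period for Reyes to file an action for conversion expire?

May 16, 2029

225 days after May 8, 2028 is December 19, 2028.
From June 15, 2028 through October 1, 2028 inclusive is 109 days; tolling adds 109 days: December 19, 2028 + 109 days = April 7, 2029.
From October 19, 2028 through November 2, 2028 inclusive is 15 days; tolling adds 15 days: April 7, 2029 + 15 days = April 22, 2029.
From November 15, 2028 through December 7, 2028 inclusive is 23 days; tolling adds 23 days: April 22, 2029 + 23 days = May 15, 2029.
May 15, 2029 is a listed holiday. The next qualifying day is May 16, 2029.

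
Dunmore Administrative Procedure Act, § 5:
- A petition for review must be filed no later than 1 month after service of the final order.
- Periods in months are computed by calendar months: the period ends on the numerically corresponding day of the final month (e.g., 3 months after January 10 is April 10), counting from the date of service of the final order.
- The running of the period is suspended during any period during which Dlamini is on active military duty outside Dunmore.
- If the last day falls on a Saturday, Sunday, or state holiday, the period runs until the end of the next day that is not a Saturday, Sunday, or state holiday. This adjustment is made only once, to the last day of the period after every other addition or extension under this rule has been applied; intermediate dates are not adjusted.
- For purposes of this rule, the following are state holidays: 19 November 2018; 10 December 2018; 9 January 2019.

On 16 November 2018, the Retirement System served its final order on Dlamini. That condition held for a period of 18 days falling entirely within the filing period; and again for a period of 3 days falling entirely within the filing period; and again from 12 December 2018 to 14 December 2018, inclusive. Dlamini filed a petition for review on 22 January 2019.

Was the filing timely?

1 month after 16 November 2018 is December 16, 2018.
Tolling adds 18 days: December 16, 2018 + 18 days = January 3, 2019.
Tolling adds 3 days: January 3, 2019 + 3 days = January 6, 2019.
From December 12, 2018 through December 14, 2018 inclusive is 3 days; tolling adds 3 days: January 6, 2019 + 3 days = January 9, 2019.
January 9, 2019 is a listed holiday. The next qualifying day is January 10, 2019.
The deadline is January 10, 2019; the filing on January 22, 2019 is after that date.

No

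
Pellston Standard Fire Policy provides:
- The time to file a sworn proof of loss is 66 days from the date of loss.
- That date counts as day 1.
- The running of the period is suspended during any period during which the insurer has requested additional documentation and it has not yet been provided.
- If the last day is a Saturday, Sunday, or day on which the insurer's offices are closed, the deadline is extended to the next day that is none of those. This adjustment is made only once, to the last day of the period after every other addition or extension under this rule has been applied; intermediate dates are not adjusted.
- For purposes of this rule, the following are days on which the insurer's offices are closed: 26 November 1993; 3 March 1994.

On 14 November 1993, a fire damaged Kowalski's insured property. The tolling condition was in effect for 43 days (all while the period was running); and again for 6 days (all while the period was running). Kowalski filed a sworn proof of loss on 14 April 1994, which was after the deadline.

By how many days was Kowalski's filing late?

Counting 14 November 1993 as day 1, day 66 is January 18, 1994.
Tolling adds 43 days: January 18, 1994 + 43 days = March 2, 1994.
Tolling adds 6 days: March 2, 1994 + 6 days = March 8, 1994.
March 8, 1994 is a Tuesday and not a day on which the insurer's offices are closed, so no extension applies.
The deadline is March 8, 1994; from March 8, 1994 to April 14, 1994 is 37 days.

37 days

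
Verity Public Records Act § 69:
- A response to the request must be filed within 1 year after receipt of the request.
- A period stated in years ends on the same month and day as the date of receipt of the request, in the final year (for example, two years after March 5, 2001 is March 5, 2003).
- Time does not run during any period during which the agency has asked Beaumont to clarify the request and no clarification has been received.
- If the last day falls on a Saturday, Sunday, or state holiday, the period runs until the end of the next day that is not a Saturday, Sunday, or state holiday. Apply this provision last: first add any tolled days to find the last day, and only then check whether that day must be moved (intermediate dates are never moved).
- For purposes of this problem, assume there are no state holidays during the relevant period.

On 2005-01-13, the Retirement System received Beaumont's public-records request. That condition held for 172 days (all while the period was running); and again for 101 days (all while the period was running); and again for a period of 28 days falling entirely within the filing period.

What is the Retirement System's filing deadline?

November 10, 2006

1 year after 2005-01-13 is January 13, 2006.
Tolling adds 172 days: January 13, 2006 + 172 days = July 4, 2006.
Tolling adds 101 days: July 4, 2006 + 101 days = October 13, 2006.
Tolling adds 28 days: October 13, 2006 + 28 days = November 10, 2006.
November 10, 2006 is a Friday and not a state holiday, so no extension applies.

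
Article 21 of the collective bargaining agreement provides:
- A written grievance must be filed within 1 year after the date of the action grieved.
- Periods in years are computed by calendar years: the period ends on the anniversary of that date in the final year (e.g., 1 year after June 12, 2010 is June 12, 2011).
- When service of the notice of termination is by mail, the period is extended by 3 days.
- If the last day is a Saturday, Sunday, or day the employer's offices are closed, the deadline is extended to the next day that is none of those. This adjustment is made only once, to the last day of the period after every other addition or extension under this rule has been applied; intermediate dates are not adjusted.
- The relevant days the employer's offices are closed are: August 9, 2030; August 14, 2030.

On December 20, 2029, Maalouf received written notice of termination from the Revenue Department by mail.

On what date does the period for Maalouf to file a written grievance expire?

1 year after December 20, 2029 is December 20, 2030.
Service was by mail, adding 3 days: December 20, 2030 + 3 days = December 23, 2030.
December 23, 2030 is a Monday and not a day the employer's offices are closed, so no extension applies.

December 23, 2030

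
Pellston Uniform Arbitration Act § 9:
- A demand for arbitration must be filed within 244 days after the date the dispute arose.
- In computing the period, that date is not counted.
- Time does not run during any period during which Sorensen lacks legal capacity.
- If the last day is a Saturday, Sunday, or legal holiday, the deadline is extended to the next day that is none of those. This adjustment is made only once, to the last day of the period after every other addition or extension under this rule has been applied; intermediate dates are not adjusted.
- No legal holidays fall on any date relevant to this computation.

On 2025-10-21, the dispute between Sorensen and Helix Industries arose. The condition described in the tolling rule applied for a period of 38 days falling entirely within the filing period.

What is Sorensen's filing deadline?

244 days after 2025-10-21 is June 22, 2026.
Tolling adds 38 days: June 22, 2026 + 38 days = July 30, 2026.
July 30, 2026 is a Thursday and not a legal holiday, so no extension applies.

July 30, 2026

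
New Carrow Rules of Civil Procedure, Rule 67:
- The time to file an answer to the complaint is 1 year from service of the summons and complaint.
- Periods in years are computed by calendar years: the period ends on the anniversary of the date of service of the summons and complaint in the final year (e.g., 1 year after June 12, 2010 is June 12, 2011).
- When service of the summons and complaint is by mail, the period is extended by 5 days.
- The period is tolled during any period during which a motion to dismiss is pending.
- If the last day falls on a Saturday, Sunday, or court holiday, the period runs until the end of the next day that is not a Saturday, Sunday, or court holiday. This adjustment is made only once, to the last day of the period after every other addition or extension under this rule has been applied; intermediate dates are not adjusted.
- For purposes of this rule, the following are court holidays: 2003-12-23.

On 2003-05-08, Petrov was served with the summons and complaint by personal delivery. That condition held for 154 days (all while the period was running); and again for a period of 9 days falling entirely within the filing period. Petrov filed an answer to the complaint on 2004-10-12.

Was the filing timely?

Yes

1 year after 2003-05-08 is May 8, 2004.
Service was not by mail, so no mail extension applies.
Tolling adds 154 days: May 8, 2004 + 154 days = October 9, 2004.
Tolling adds 9 days: October 9, 2004 + 9 days = October 18, 2004.
October 18, 2004 is a Monday and not a court holiday, so no extension applies.
The deadline is October 18, 2004; the filing on October 12, 2004 is on or before that date.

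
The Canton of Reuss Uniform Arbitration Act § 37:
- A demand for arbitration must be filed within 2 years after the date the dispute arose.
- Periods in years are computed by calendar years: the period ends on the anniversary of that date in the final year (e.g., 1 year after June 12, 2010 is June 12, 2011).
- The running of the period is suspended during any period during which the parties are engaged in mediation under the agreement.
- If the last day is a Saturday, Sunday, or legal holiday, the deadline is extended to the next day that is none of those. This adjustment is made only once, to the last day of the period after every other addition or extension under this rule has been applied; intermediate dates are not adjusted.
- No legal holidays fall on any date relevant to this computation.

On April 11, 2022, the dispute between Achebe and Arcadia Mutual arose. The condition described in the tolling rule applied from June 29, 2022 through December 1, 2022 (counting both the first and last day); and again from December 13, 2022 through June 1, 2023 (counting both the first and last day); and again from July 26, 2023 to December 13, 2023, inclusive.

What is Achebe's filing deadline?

2 years after April 11, 2022 is April 11, 2024.
From June 29, 2022 through December 1, 2022 inclusive is 156 days; tolling adds 156 days: April 11, 2024 + 156 days = September 14, 2024.
From December 13, 2022 through June 1, 2023 inclusive is 171 days; tolling adds 171 days: September 14, 2024 + 171 days = March 4, 2025.
From July 26, 2023 through December 13, 2023 inclusive is 141 days; tolling adds 141 days: March 4, 2025 + 141 days = July 23, 2025.
July 23, 2025 is a Wednesday and not a legal holiday, so no extension applies.

July 23, 2025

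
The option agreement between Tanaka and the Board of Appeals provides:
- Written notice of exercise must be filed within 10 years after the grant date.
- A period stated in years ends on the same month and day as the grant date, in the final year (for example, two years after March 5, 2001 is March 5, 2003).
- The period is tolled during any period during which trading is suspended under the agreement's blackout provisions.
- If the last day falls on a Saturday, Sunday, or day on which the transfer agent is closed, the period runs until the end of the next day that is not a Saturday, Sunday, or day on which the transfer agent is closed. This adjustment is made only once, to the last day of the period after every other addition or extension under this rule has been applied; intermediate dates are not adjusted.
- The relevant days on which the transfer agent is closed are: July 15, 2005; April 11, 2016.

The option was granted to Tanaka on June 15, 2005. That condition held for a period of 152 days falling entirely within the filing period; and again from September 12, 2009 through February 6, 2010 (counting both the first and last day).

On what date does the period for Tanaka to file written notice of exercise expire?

10 years after June 15, 2005 is June 15, 2015.
Tolling adds 152 days: June 15, 2015 + 152 days = November 14, 2015.
From September 12, 2009 through February 6, 2010 inclusive is 148 days; tolling adds 148 days: November 14, 2015 + 148 days = April 10, 2016.
April 10, 2016 is Sunday; April 11, 2016 is a listed holiday. The next qualifying day is April 12, 2016.

April 12, 2016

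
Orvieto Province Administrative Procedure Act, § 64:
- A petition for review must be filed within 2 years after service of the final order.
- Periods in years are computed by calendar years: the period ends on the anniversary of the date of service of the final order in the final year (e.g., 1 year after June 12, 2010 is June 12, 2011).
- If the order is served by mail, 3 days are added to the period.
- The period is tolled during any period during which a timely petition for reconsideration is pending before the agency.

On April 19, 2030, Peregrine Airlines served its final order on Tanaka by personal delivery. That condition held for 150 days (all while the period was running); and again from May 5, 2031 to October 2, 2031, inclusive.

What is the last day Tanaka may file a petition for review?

February 14, 2033

2 years after April 19, 2030 is April 19, 2032.
Service was not by mail, so no mail extension applies.
Tolling adds 150 days: April 19, 2032 + 150 days = September 16, 2032.
From May 5, 2031 through October 2, 2031 inclusive is 151 days; tolling adds 151 days: September 16, 2032 + 151 days = February 14, 2033.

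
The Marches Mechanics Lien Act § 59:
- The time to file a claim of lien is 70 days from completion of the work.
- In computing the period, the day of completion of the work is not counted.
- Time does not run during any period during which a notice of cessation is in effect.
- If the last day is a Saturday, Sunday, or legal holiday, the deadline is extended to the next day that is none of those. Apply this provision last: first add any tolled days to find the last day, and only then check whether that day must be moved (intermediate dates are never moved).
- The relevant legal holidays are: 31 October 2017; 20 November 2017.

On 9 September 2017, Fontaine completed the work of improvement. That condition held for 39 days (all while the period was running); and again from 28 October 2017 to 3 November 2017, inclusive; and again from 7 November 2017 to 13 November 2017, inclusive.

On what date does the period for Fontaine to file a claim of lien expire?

70 days after 9 September 2017 is November 18, 2017.
Tolling adds 39 days: November 18, 2017 + 39 days = December 27, 2017.
From October 28, 2017 through November 3, 2017 inclusive is 7 days; tolling adds 7 days: December 27, 2017 + 7 days = January 3, 2018.
From November 7, 2017 through November 13, 2017 inclusive is 7 days; tolling adds 7 days: January 3, 2018 + 7 days = January 10, 2018.
January 10, 2018 is a Wednesday and not a legal holiday, so no extension applies.

January 10, 2018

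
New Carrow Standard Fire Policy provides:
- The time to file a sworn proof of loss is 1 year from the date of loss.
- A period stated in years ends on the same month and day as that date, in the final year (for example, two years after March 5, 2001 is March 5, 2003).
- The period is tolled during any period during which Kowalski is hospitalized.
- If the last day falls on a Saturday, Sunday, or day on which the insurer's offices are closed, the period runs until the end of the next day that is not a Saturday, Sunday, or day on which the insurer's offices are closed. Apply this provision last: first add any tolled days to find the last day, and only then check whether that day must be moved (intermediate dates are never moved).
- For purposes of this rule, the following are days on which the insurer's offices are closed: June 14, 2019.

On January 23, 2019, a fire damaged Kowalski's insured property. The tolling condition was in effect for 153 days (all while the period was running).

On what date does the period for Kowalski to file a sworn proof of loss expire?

June 24, 2020

1 year after January 23, 2019 is January 23, 2020.
Tolling adds 153 days: January 23, 2020 + 153 days = June 24, 2020.
June 24, 2020 is a Wednesday and not a day on which the insurer's offices are closed, so no extension applies.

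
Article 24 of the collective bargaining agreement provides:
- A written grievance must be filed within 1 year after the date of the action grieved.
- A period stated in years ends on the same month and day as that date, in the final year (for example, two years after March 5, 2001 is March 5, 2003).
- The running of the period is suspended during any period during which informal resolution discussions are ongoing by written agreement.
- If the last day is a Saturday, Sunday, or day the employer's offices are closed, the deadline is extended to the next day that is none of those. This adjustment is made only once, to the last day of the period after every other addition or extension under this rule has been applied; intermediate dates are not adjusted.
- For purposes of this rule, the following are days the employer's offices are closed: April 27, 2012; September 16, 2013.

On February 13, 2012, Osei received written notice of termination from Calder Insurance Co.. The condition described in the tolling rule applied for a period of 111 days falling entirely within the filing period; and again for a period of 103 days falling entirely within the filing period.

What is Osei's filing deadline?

1 year after February 13, 2012 is February 13, 2013.
Tolling adds 111 days: February 13, 2013 + 111 days = June 4, 2013.
Tolling adds 103 days: June 4, 2013 + 103 days = September 15, 2013.
September 15, 2013 is Sunday; September 16, 2013 is a listed holiday. The next qualifying day is September 17, 2013.

September 17, 2013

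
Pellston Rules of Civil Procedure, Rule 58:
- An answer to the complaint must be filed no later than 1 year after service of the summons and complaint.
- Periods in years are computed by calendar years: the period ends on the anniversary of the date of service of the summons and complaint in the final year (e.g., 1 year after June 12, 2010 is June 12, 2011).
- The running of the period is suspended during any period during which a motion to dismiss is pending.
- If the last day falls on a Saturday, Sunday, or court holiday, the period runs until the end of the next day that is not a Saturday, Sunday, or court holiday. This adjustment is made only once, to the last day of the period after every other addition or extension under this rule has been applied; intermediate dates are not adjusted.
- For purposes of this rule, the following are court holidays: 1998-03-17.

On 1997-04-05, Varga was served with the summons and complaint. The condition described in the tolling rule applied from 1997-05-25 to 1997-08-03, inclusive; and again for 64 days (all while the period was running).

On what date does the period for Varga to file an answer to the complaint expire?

1 year after 1997-04-05 is April 5, 1998.
From May 25, 1997 through August 3, 1997 inclusive is 71 days; tolling adds 71 days: April 5, 1998 + 71 days = June 15, 1998.
Tolling adds 64 days: June 15, 1998 + 64 days = August 18, 1998.
August 18, 1998 is a Tuesday and not a court holiday, so no extension applies.

August 18, 1998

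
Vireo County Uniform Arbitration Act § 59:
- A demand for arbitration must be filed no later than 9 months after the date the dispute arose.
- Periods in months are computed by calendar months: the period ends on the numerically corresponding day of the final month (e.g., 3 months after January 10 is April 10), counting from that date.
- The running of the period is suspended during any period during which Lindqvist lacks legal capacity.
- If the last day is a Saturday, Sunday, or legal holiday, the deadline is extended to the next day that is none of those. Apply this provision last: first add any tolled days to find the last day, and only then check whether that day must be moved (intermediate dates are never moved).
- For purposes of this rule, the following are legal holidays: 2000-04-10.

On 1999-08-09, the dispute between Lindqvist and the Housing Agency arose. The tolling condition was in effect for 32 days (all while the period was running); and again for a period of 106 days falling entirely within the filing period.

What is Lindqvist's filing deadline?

9 months after 1999-08-09 is May 9, 2000.
Tolling adds 32 days: May 9, 2000 + 32 days = June 10, 2000.
Tolling adds 106 days: June 10, 2000 + 106 days = September 24, 2000.
September 24, 2000 is Sunday. The next qualifying day is September 25, 2000.

September 25, 2000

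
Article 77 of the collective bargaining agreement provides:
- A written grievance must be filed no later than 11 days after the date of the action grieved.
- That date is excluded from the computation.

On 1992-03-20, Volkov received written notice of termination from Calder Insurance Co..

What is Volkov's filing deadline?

11 days after 1992-03-20 is March 31, 1992.

March 31, 1992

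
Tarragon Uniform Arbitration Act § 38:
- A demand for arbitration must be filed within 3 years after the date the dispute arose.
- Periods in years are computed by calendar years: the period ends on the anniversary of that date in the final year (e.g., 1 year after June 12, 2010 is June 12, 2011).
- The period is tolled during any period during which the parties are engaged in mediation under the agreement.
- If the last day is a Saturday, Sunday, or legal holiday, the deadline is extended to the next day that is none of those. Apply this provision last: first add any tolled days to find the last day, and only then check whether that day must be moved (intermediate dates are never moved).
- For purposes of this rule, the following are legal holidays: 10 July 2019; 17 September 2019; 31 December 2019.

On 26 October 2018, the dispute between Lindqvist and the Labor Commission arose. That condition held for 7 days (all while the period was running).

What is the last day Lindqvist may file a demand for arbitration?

3 years after 26 October 2018 is October 26, 2021.
Tolling adds 7 days: October 26, 2021 + 7 days = November 2, 2021.
November 2, 2021 is a Tuesday and not a legal holiday, so no extension applies.

November 2, 2021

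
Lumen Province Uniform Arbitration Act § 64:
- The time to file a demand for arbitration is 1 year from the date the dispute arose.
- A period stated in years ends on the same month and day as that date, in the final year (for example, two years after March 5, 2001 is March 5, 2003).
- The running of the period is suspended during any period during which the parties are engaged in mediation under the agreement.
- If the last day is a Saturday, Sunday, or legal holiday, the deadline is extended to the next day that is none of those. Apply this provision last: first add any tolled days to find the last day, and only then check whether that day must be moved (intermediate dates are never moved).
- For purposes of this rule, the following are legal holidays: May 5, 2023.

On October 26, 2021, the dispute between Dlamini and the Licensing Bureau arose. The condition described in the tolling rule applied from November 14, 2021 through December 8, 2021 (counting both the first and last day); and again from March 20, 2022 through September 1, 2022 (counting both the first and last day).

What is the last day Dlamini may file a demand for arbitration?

May 8, 2023

1 year after October 26, 2021 is October 26, 2022.
From November 14, 2021 through December 8, 2021 inclusive is 25 days; tolling adds 25 days: October 26, 2022 + 25 days = November 20, 2022.
From March 20, 2022 through September 1, 2022 inclusive is 166 days; tolling adds 166 days: November 20, 2022 + 166 days = May 5, 2023.
May 5, 2023 is a listed holiday; May 6, 2023 is Saturday; May 7, 2023 is Sunday. The next qualifying day is May 8, 2023.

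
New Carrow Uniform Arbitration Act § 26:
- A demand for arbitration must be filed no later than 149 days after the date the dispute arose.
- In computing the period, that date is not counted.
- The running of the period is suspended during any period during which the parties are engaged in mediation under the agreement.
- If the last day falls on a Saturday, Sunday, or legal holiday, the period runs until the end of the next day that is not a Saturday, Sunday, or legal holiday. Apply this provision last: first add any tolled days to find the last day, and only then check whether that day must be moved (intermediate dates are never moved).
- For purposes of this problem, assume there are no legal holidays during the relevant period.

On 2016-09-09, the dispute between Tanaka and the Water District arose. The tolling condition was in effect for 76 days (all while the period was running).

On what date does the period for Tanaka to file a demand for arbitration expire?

149 days after 2016-09-09 is February 5, 2017.
Tolling adds 76 days: February 5, 2017 + 76 days = April 22, 2017.
April 22, 2017 is Saturday; April 23, 2017 is Sunday. The next qualifying day is April 24, 2017.

April 24, 2017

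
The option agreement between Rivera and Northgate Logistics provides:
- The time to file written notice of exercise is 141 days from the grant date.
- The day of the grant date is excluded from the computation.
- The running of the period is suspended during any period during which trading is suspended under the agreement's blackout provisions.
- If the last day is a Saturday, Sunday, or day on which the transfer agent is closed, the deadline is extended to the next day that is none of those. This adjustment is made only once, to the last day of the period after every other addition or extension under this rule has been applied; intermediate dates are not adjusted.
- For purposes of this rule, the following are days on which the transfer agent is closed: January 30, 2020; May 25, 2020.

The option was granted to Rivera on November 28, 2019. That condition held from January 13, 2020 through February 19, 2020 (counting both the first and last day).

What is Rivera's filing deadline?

141 days after November 28, 2019 is April 17, 2020.
From January 13, 2020 through February 19, 2020 inclusive is 38 days; tolling adds 38 days: April 17, 2020 + 38 days = May 25, 2020.
May 25, 2020 is a listed holiday. The next qualifying day is May 26, 2020.

May 26, 2020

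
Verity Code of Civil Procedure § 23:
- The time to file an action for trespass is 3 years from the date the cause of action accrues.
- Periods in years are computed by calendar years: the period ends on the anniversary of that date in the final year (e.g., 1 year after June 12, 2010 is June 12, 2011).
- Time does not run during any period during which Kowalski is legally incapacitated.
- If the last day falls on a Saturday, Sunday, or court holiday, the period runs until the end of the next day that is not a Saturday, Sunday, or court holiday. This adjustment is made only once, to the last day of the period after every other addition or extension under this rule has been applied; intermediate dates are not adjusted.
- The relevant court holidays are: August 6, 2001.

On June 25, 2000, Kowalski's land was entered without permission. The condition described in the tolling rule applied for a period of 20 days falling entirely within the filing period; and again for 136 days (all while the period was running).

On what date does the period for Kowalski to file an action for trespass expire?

3 years after June 25, 2000 is June 25, 2003.
Tolling adds 20 days: June 25, 2003 + 20 days = July 15, 2003.
Tolling adds 136 days: July 15, 2003 + 136 days = November 28, 2003.
November 28, 2003 is a Friday and not a court holiday, so no extension applies.

November 28, 2003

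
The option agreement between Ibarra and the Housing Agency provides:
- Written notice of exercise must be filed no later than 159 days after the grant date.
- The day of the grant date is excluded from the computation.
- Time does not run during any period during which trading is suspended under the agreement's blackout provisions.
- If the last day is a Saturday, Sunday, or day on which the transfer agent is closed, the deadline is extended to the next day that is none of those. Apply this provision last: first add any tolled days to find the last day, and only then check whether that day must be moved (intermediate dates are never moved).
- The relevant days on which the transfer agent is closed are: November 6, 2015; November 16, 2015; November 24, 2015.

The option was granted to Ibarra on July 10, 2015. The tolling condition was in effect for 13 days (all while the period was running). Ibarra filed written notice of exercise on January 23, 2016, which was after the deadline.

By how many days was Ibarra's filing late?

25 days

159 days after July 10, 2015 is December 16, 2015.
Tolling adds 13 days: December 16, 2015 + 13 days = December 29, 2015.
December 29, 2015 is a Tuesday and not a day on which the transfer agent is closed, so no extension applies.
The deadline is December 29, 2015; from December 29, 2015 to January 23, 2016 is 25 days.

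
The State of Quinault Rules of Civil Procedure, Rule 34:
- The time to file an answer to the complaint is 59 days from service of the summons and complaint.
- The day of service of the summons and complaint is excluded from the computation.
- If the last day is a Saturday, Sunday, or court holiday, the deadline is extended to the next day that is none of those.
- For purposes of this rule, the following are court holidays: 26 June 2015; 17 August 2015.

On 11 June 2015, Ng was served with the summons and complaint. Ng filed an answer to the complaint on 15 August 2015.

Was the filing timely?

59 days after 11 June 2015 is August 9, 2015.
August 9, 2015 is Sunday. The next qualifying day is August 10, 2015.
The deadline is August 10, 2015; the filing on August 15, 2015 is after that date.

No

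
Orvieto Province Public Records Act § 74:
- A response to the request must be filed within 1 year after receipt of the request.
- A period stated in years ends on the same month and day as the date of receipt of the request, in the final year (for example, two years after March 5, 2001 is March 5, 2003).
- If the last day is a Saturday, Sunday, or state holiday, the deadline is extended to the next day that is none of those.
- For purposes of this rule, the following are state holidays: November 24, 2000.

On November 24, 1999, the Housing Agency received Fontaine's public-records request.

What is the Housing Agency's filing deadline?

November 27, 2000

1 year after November 24, 1999 is November 24, 2000.
November 24, 2000 is a listed holiday; November 25, 2000 is Saturday; November 26, 2000 is Sunday. The next qualifying day is November 27, 2000.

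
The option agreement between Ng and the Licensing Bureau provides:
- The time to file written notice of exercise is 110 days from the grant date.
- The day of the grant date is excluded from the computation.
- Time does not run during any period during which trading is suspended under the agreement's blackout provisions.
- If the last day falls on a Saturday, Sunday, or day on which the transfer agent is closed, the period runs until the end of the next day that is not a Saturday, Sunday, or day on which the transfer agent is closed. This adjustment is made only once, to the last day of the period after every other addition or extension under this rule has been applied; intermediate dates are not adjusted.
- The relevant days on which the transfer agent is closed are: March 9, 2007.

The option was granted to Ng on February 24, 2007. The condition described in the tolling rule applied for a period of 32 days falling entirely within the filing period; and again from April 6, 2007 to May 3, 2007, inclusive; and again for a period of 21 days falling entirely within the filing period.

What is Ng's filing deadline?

110 days after February 24, 2007 is June 14, 2007.
Tolling adds 32 days: June 14, 2007 + 32 days = July 16, 2007.
From April 6, 2007 through May 3, 2007 inclusive is 28 days; tolling adds 28 days: July 16, 2007 + 28 days = August 13, 2007.
Tolling adds 21 days: August 13, 2007 + 21 days = September 3, 2007.
September 3, 2007 is a Monday and not a day on which the transfer agent is closed, so no extension applies.

September 3, 2007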